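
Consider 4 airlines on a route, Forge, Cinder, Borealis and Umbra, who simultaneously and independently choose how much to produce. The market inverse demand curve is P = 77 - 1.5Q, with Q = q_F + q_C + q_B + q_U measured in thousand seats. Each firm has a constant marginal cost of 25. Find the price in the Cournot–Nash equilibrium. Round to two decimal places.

35.40

Each firm earns π_i = (77 - 1.5Q)q_i - 25q_i.
First-order condition (treating rivals' output as given): 52 - 3q_i - (3/2)·Σ_{j≠i} q_j = 0.
With identical firms every q_j equals q_i, so Σ_{j≠i} q_j = 3q_i and 52 = (15/2)q_i, giving q_i = 104/15.
Total output Q = 416/15, so price P = 77 - (3/2)·(416/15) = 177/5.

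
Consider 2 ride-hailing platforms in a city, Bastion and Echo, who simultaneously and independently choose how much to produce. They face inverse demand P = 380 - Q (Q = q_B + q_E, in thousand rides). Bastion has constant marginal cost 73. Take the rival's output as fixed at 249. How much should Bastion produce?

29

With the rival's output fixed at 249, Bastion's profit is π_B = (380 - 249 - q_B)q_B - (73q_B) = (131 - q_B)q_B - (73q_B).
∂π_B/∂q_B = 58 - 2q_B = 0, so q_B = 29.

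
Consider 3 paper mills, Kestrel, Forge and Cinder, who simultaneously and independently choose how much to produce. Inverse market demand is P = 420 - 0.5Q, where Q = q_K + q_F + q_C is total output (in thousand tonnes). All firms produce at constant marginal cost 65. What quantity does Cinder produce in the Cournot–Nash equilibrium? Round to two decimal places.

A representative firm's profit is π_i = q_i(420 - 0.5Q) - 65q_i.
Setting ∂π_i/∂q_i = 0 with rivals' quantities fixed: 355 - q_i - (1/2)·Σ_{j≠i} q_j = 0.
With identical firms every q_j equals q_i, so Σ_{j≠i} q_j = 2q_i and 355 = 2q_i, giving q_i = 355/2.

177.50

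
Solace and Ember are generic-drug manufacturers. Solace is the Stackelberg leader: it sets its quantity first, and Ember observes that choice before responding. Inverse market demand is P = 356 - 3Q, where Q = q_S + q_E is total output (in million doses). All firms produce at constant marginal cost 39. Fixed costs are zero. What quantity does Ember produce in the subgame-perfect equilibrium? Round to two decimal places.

Solve by backward induction. Given q_S, the follower Ember maximises π_E = (356 - 3q_S - 3q_E)q_E - 39q_E.
∂π_E/∂q_E = 317 - 3q_S - 6q_E = 0 gives the reaction function q_E = (317 - 3q_S)/6.
The leader anticipates this reaction. Substituting into P = 356 - 3Q gives P = 395/2 - (3/2)q_S, so π_S = (395/2 - (3/2)q_S)q_S - 39q_S.
Leader FOC: 317/2 - 3q_S = 0, so q_S = 317/6.
Then q_E = (317 - 3·(317/6))/6 = 317/12.

26.42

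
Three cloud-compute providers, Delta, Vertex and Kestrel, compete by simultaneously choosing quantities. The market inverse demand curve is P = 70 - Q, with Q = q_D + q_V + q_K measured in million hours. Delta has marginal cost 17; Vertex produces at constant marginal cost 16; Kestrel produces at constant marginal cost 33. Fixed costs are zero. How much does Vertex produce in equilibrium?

18

Delta's profit: π_D = (70 - Q)q_D - (17q_D). Setting ∂π_D/∂q_D = 0: 53 - 2q_D - (q_V + q_K) = 0.
Vertex's profit: π_V = (70 - Q)q_V - (16q_V). Setting ∂π_V/∂q_V = 0: 54 - 2q_V - (q_D + q_K) = 0.
Kestrel's first-order condition: 37 - 2q_K - (q_D + q_V) = 0.
Summing all 3 equations gives 144 − 4Q = 0, hence Q = 36.
Back-substituting: q_D = (53 − 36) = 17, q_V = (54 − 36) = 18, q_K = (37 − 36) = 1.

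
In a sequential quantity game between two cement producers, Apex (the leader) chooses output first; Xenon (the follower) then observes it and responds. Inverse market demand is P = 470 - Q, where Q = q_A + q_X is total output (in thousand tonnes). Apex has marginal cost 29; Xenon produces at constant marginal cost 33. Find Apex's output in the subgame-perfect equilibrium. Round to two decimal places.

The follower Xenon best-responds to any q_A: π_X = (470 - Q)q_X - 33q_X.
Follower FOC: 437 - q_A - 2q_X = 0, so q_X(q_A) = (437 - q_A)/2.
Apex substitutes q_X(q_A) into its own profit: π_A = q_A(470 - q_A - (437 - q_A)/2) - 29q_A = (503/2 - (1/2)q_A)q_A - 29q_A.
The leader's first-order condition 445/2 - q_A = 0 yields q_A = 445/2.
Then q_X = (437 - 445/2)/2 = 429/4.

222.50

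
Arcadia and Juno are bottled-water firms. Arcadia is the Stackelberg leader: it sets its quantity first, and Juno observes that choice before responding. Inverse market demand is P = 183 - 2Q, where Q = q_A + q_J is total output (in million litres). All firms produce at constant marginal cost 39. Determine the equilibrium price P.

The follower Juno best-responds to any q_A: π_J = (183 - 2Q)q_J - 39q_J.
Setting the follower's marginal profit to zero, 144 - 2q_A - 4q_J = 0, i.e. q_J = (144 - 2q_A)/4.
The leader anticipates this reaction. Substituting into P = 183 - 2Q gives P = 111 - q_A, so π_A = (111 - q_A)q_A - 39q_A.
Maximising: ∂π_A/∂q_A = 72 - 2q_A = 0, giving q_A = 36.
Then q_J = (144 - 2·36)/4 = 18.
Total output Q = 54, so price P = 183 - 2·54 = 75.

75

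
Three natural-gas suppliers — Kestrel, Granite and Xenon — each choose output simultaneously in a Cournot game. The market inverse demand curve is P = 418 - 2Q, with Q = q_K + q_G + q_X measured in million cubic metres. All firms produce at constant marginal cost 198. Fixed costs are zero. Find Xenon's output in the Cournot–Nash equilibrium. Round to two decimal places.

Each firm earns π_i = (418 - 2Q)q_i - 198q_i.
Setting ∂π_i/∂q_i = 0 with rivals' quantities fixed: 220 - 4q_i - 2·Σ_{j≠i} q_j = 0.
By symmetry each firm produces the same amount; substituting Σ_{j≠i} q_j = 2q_i yields q_i = 220/8 = 55/2.

27.50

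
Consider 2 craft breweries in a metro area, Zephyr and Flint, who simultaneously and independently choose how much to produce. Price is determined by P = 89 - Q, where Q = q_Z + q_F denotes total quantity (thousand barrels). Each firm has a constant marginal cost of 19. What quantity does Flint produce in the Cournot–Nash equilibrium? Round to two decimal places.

23.33

Each firm earns π_i = (89 - Q)q_i - 19q_i.
Setting ∂π_i/∂q_i = 0 with rivals' quantities fixed: 70 - 2q_i - q_j = 0.
With identical firms every q_j equals q_i, so q_j = q_i and 70 = 3q_i, giving q_i = 70/3.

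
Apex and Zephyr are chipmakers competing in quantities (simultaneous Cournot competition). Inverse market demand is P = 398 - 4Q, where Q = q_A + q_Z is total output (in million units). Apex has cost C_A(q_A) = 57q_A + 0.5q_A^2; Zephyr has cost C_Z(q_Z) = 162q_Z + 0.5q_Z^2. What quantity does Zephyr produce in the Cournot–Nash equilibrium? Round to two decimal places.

Apex's profit: π_A = (398 - 4Q)q_A - (57q_A + (1/2)q_A²). Setting ∂π_A/∂q_A = 0: 341 - 9q_A - 4(q_Z) = 0.
Zephyr's first-order condition: 236 - 9q_Z - 4(q_A) = 0.
So q_A = (341 - 4q_Z)/9 and q_Z = (236 - 4q_A)/9.
Substituting one into the other gives q_A = 425/13 and q_Z = 152/13.

11.69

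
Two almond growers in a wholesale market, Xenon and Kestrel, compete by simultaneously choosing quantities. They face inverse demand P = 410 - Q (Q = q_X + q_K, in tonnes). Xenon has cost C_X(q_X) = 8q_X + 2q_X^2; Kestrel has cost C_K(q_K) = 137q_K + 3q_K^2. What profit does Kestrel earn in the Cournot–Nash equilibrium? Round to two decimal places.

Xenon's profit: π_X = (410 - Q)q_X - (8q_X + 2q_X²). Setting ∂π_X/∂q_X = 0: 402 - 6q_X - (q_K) = 0.
Kestrel's profit: π_K = (410 - Q)q_K - (137q_K + 3q_K²). Setting ∂π_K/∂q_K = 0: 273 - 8q_K - (q_X) = 0.
Best responses: q_X = (402 - q_K)/6, q_K = (273 - q_X)/8.
Substituting one into the other gives q_X = 62.6170 and q_K = 1236/47.
Price P = 410 - 88.9149 = 321.0851.
Kestrel's profit: 321.0851·(1236/47) - 137·(1236/47) - 3(1236/47)² = 2766.3124.

2766.31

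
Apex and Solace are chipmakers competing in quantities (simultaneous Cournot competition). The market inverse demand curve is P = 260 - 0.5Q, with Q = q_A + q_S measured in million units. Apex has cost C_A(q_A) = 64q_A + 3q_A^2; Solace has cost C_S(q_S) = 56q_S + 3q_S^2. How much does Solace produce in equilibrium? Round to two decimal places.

Apex's profit: π_A = (260 - 0.5Q)q_A - (64q_A + 3q_A²). Setting ∂π_A/∂q_A = 0: 196 - 7q_A - (1/2)(q_S) = 0.
Solace's profit: π_S = (260 - 0.5Q)q_S - (56q_S + 3q_S²). Setting ∂π_S/∂q_S = 0: 204 - 7q_S - (1/2)(q_A) = 0.
So q_A = (196 - (1/2)q_S)/7 and q_S = (204 - (1/2)q_A)/7.
Substituting one into the other gives q_A = 1016/39 and q_S = 1064/39.

27.28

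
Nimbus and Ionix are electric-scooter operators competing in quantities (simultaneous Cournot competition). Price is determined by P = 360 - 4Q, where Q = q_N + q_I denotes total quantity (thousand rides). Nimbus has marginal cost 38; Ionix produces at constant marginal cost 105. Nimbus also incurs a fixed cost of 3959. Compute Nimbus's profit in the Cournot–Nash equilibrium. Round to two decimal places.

244.36

Nimbus's profit: π_N = (360 - 4Q)q_N - (38q_N). Setting ∂π_N/∂q_N = 0: 322 - 8q_N - 4(q_I) = 0.
Ionix's profit: π_I = (360 - 4Q)q_I - (105q_I). Setting ∂π_I/∂q_I = 0: 255 - 8q_I - 4(q_N) = 0.
Best responses: q_N = (322 - 4q_I)/8, q_I = (255 - 4q_N)/8.
Solving the pair: q_N = 389/12, q_I = 47/3.
Price P = 360 - 4·(577/12) = 503/3.
Nimbus's profit: (503/3 - 38)·(389/12) - 3959 = 244.3611.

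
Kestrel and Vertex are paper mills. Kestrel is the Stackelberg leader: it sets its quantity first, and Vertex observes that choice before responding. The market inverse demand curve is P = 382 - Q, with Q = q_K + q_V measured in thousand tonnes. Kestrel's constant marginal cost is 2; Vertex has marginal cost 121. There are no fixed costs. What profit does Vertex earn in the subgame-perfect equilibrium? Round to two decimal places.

33.06

Solve by backward induction. Given q_K, the follower Vertex maximises π_V = (382 - q_K - q_V)q_V - 121q_V.
Setting the follower's marginal profit to zero, 261 - q_K - 2q_V = 0, i.e. q_V = (261 - q_K)/2.
The leader anticipates this reaction. Substituting into P = 382 - Q gives P = 503/2 - (1/2)q_K, so π_K = (503/2 - (1/2)q_K)q_K - 2q_K.
Maximising: ∂π_K/∂q_K = 499/2 - q_K = 0, giving q_K = 499/2.
Then q_V = (261 - 499/2)/2 = 23/4.
Price P = 382 - 1021/4 = 507/4.
Vertex's profit: (507/4 - 121)·(23/4) = 529/16.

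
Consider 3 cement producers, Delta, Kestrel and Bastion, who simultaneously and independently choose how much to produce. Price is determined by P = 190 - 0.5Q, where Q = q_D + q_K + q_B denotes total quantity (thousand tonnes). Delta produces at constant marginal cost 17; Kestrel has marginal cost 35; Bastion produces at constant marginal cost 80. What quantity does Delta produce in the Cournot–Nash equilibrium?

127

Delta's profit: π_D = (190 - 0.5Q)q_D - (17q_D). Setting ∂π_D/∂q_D = 0: 173 - q_D - (1/2)(q_K + q_B) = 0.
Kestrel's profit: π_K = (190 - 0.5Q)q_K - (35q_K). Setting ∂π_K/∂q_K = 0: 155 - q_K - (1/2)(q_D + q_B) = 0.
Bastion's first-order condition: 110 - q_B - (1/2)(q_D + q_K) = 0.
Adding the 3 first-order conditions: 438 − 2Q = 0, so Q = 219.
Back-substituting: q_D = (173 − 219/2)/(1/2) = 127, q_K = (155 − 219/2)/(1/2) = 91, q_B = (110 − 219/2)/(1/2) = 1.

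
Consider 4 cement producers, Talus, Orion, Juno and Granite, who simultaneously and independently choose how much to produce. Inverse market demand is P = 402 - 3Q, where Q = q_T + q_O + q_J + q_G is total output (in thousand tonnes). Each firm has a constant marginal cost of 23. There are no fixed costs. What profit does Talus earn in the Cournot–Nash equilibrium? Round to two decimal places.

1915.21

A representative firm's profit is π_i = q_i(402 - 3Q) - 23q_i.
First-order condition (treating rivals' output as given): 379 - 6q_i - 3·Σ_{j≠i} q_j = 0.
By symmetry each firm produces the same amount; substituting Σ_{j≠i} q_j = 3q_i yields q_i = 379/15.
Price P = 402 - 3·(1516/15) = 494/5.
Talus's profit: (494/5 - 23)·(379/15) = 1915.2133.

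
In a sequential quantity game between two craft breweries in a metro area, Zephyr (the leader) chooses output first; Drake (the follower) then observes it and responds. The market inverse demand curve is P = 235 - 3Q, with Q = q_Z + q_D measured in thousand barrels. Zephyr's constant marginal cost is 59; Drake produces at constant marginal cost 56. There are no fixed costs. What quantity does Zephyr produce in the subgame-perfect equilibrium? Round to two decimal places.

28.83

The follower Drake best-responds to any q_Z: π_D = (235 - 3Q)q_D - 56q_D.
∂π_D/∂q_D = 179 - 3q_Z - 6q_D = 0 gives the reaction function q_D = (179 - 3q_Z)/6.
The leader anticipates this reaction. Substituting into P = 235 - 3Q gives P = 291/2 - (3/2)q_Z, so π_Z = (291/2 - (3/2)q_Z)q_Z - 59q_Z.
The leader's first-order condition 173/2 - 3q_Z = 0 yields q_Z = 173/6.
Then q_D = (179 - 3·(173/6))/6 = 185/12.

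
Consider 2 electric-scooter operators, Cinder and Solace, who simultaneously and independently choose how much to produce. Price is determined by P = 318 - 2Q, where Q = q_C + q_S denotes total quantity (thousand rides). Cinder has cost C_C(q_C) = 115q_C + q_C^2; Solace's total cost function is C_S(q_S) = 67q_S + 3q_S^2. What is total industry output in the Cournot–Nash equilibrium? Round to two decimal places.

46.93

Cinder's profit: π_C = (318 - 2Q)q_C - (115q_C + q_C²). Setting ∂π_C/∂q_C = 0: 203 - 6q_C - 2(q_S) = 0.
Solace's profit: π_S = (318 - 2Q)q_S - (67q_S + 3q_S²). Setting ∂π_S/∂q_S = 0: 251 - 10q_S - 2(q_C) = 0.
Rearranging gives the reaction functions q_C = (203 - 2q_S)/6 and q_S = (251 - 2q_C)/10.
Substituting one into the other gives q_C = 191/7 and q_S = 275/14.
Total output Q = 191/7 + 275/14 = 657/14.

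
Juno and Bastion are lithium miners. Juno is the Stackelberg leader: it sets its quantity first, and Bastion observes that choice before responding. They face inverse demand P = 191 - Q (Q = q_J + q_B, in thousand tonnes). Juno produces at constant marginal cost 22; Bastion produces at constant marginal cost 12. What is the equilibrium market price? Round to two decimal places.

61.75

The follower Bastion best-responds to any q_J: π_B = (191 - Q)q_B - 12q_B.
∂π_B/∂q_B = 179 - q_J - 2q_B = 0 gives the reaction function q_B = (179 - q_J)/2.
The leader anticipates this reaction. Substituting into P = 191 - Q gives P = 203/2 - (1/2)q_J, so π_J = (203/2 - (1/2)q_J)q_J - 22q_J.
Leader FOC: 159/2 - q_J = 0, so q_J = 159/2.
Then q_B = (179 - 159/2)/2 = 199/4.
Total output Q = 517/4, so price P = 191 - 517/4 = 247/4.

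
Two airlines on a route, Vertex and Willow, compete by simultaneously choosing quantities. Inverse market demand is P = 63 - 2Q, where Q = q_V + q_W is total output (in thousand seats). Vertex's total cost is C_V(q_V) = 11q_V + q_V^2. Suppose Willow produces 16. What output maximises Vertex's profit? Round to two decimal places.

3.33

With the rival's output fixed at 16, Vertex's profit is π_V = (63 - 2·16 - 2q_V)q_V - (11q_V + q_V²) = (31 - 2q_V)q_V - (11q_V + q_V²).
∂π_V/∂q_V = 20 - 6q_V = 0, so q_V = 10/3.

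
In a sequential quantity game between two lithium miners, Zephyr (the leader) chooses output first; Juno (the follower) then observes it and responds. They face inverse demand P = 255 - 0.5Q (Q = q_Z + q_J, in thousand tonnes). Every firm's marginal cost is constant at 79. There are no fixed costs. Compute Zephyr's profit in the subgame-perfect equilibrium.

7744

The follower Juno best-responds to any q_Z: π_J = (255 - 0.5Q)q_J - 79q_J.
∂π_J/∂q_J = 176 - (1/2)q_Z - q_J = 0 gives the reaction function q_J = (176 - (1/2)q_Z).
Zephyr substitutes q_J(q_Z) into its own profit: π_Z = q_Z(255 - (1/2)q_Z - (176 - (1/2)q_Z)/2) - 79q_Z = (167 - (1/4)q_Z)q_Z - 79q_Z.
Leader FOC: 88 - (1/2)q_Z = 0, so q_Z = 176.
Then q_J = (176 - (1/2)·176) = 88.
Price P = 255 - (1/2)·264 = 123.
Zephyr's profit: (123 - 79)·176 = 7744.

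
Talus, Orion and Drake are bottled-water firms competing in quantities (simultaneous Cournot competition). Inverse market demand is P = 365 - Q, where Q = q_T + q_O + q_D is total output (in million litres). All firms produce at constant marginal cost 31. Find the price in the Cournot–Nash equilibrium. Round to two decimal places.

A representative firm's profit is π_i = q_i(365 - Q) - 31q_i.
First-order condition (treating rivals' output as given): 334 - 2q_i - Σ_{j≠i} q_j = 0.
By symmetry each firm produces the same amount; substituting Σ_{j≠i} q_j = 2q_i yields q_i = 334/4 = 167/2.
Total output Q = 501/2, so price P = 365 - 501/2 = 229/2.

114.50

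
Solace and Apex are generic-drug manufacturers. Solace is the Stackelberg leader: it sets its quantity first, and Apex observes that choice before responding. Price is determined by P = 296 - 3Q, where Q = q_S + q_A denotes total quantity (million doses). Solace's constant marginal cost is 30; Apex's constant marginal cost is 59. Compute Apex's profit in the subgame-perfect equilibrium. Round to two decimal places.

667.52

The follower Apex best-responds to any q_S: π_A = (296 - 3Q)q_A - 59q_A.
∂π_A/∂q_A = 237 - 3q_S - 6q_A = 0 gives the reaction function q_A = (237 - 3q_S)/6.
The leader anticipates this reaction. Substituting into P = 296 - 3Q gives P = 355/2 - (3/2)q_S, so π_S = (355/2 - (3/2)q_S)q_S - 30q_S.
Maximising: ∂π_S/∂q_S = 295/2 - 3q_S = 0, giving q_S = 295/6.
Then q_A = (237 - 3·(295/6))/6 = 179/12.
Price P = 296 - 3·(769/12) = 415/4.
Apex's profit: (415/4 - 59)·(179/12) = 667.5208.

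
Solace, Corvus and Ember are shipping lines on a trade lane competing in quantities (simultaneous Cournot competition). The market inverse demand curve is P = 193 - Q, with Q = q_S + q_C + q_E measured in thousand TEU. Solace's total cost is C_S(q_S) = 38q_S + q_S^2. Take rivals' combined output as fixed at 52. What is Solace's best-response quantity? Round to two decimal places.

With rivals' combined output fixed at 52, Solace's profit is π_S = (193 - 52 - q_S)q_S - (38q_S + q_S²) = (141 - q_S)q_S - (38q_S + q_S²).
∂π_S/∂q_S = 103 - 4q_S = 0, so q_S = 103/4.

25.75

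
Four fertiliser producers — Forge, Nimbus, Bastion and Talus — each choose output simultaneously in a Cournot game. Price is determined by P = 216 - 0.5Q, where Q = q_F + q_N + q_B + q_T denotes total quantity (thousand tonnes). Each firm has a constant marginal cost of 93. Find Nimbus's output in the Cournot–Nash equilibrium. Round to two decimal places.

A representative firm's profit is π_i = q_i(216 - 0.5Q) - 93q_i.
Setting ∂π_i/∂q_i = 0 with rivals' quantities fixed: 123 - q_i - (1/2)·Σ_{j≠i} q_j = 0.
With identical firms every q_j equals q_i, so Σ_{j≠i} q_j = 3q_i and 123 = (5/2)q_i, giving q_i = 246/5.

49.20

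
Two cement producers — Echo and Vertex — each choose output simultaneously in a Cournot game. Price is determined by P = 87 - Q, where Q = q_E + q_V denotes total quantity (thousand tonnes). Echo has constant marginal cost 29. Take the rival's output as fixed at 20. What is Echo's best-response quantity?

19

With the rival's output fixed at 20, Echo's profit is π_E = (87 - 20 - q_E)q_E - (29q_E) = (67 - q_E)q_E - (29q_E).
∂π_E/∂q_E = 38 - 2q_E = 0, so q_E = 19.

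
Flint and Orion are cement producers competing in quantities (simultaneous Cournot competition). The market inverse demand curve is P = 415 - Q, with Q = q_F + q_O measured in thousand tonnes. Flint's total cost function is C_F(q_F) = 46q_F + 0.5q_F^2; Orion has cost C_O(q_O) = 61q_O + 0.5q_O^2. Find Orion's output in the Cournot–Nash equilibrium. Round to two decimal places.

86.63

Flint's profit: π_F = (415 - Q)q_F - (46q_F + (1/2)q_F²). Setting ∂π_F/∂q_F = 0: 369 - 3q_F - (q_O) = 0.
Orion's profit: π_O = (415 - Q)q_O - (61q_O + (1/2)q_O²). Setting ∂π_O/∂q_O = 0: 354 - 3q_O - (q_F) = 0.
Best responses: q_F = (369 - q_O)/3, q_O = (354 - q_F)/3.
Substituting one into the other gives q_F = 753/8 and q_O = 693/8.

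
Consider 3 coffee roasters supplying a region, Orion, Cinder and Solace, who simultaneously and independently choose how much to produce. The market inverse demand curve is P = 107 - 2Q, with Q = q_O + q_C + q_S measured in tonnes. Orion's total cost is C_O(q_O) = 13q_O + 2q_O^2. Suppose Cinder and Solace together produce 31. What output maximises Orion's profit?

With rivals' combined output fixed at 31, Orion's profit is π_O = (107 - 2·31 - 2q_O)q_O - (13q_O + 2q_O²) = (45 - 2q_O)q_O - (13q_O + 2q_O²).
∂π_O/∂q_O = 32 - 8q_O = 0, so q_O = 4.

4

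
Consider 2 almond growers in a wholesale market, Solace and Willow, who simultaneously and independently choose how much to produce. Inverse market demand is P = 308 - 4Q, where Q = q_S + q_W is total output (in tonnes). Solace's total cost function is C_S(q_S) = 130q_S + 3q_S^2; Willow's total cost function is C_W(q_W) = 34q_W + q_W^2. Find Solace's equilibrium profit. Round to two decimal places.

212.99

Solace's profit: π_S = (308 - 4Q)q_S - (130q_S + 3q_S²). Setting ∂π_S/∂q_S = 0: 178 - 14q_S - 4(q_W) = 0.
Willow's first-order condition: 274 - 10q_W - 4(q_S) = 0.
Rearranging gives the reaction functions q_S = (178 - 4q_W)/14 and q_W = (274 - 4q_S)/10.
Solving the pair: q_S = 171/31, q_W = 781/31.
Price P = 308 - 4·(952/31) = 185.1613.
Solace's profit: 185.1613·(171/31) - 130·(171/31) - 3(171/31)² = 212.9938.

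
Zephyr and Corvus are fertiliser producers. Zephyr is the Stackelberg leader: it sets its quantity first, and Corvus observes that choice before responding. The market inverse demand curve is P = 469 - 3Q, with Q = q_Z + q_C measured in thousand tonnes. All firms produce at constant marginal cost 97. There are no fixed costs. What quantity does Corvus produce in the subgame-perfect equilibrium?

The follower Corvus best-responds to any q_Z: π_C = (469 - 3Q)q_C - 97q_C.
Setting the follower's marginal profit to zero, 372 - 3q_Z - 6q_C = 0, i.e. q_C = (372 - 3q_Z)/6.
Zephyr substitutes q_C(q_Z) into its own profit: π_Z = q_Z(469 - 3q_Z - (372 - 3q_Z)/2) - 97q_Z = (283 - (3/2)q_Z)q_Z - 97q_Z.
The leader's first-order condition 186 - 3q_Z = 0 yields q_Z = 62.
Then q_C = (372 - 3·62)/6 = 31.

31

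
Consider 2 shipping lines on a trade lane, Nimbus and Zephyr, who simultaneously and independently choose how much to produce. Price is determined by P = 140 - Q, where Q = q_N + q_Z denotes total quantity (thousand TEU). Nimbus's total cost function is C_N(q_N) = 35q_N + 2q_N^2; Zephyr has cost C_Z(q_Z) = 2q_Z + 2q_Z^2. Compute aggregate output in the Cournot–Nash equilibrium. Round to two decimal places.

34.71

Nimbus's profit: π_N = (140 - Q)q_N - (35q_N + 2q_N²). Setting ∂π_N/∂q_N = 0: 105 - 6q_N - (q_Z) = 0.
Zephyr's profit: π_Z = (140 - Q)q_Z - (2q_Z + 2q_Z²). Setting ∂π_Z/∂q_Z = 0: 138 - 6q_Z - (q_N) = 0.
Rearranging gives the reaction functions q_N = (105 - q_Z)/6 and q_Z = (138 - q_N)/6.
Substituting one into the other gives q_N = 492/35 and q_Z = 723/35.
Total output Q = 492/35 + 723/35 = 243/7.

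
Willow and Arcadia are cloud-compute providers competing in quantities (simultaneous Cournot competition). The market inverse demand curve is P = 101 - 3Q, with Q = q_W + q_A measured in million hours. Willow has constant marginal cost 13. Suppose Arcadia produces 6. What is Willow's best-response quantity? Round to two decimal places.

11.67

With the rival's output fixed at 6, Willow's profit is π_W = (101 - 3·6 - 3q_W)q_W - (13q_W) = (83 - 3q_W)q_W - (13q_W).
∂π_W/∂q_W = 70 - 6q_W = 0, so q_W = 35/3.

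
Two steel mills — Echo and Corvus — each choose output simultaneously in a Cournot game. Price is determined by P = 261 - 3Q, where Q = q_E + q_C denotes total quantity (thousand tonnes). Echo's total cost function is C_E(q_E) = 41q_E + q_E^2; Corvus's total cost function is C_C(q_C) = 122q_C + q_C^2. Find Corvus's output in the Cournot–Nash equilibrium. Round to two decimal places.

Echo's profit: π_E = (261 - 3Q)q_E - (41q_E + q_E²). Setting ∂π_E/∂q_E = 0: 220 - 8q_E - 3(q_C) = 0.
Corvus's first-order condition: 139 - 8q_C - 3(q_E) = 0.
Best responses: q_E = (220 - 3q_C)/8, q_C = (139 - 3q_E)/8.
Substituting one into the other gives q_E = 1343/55 and q_C = 452/55.

8.22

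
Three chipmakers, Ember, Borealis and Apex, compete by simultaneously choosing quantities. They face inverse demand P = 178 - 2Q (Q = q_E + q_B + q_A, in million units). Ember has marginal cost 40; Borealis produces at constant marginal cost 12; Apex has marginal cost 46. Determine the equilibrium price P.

69

Ember's profit: π_E = (178 - 2Q)q_E - (40q_E). Setting ∂π_E/∂q_E = 0: 138 - 4q_E - 2(q_B + q_A) = 0.
Borealis's first-order condition: 166 - 4q_B - 2(q_E + q_A) = 0.
Apex's first-order condition: 132 - 4q_A - 2(q_E + q_B) = 0.
Adding the 3 first-order conditions: 436 − 8Q = 0, so Q = 109/2.
Back-substituting: q_E = (138 − 109)/2 = 29/2, q_B = (166 − 109)/2 = 57/2, q_A = (132 − 109)/2 = 23/2.
Total output Q = 109/2, so price P = 178 - 2·(109/2) = 69.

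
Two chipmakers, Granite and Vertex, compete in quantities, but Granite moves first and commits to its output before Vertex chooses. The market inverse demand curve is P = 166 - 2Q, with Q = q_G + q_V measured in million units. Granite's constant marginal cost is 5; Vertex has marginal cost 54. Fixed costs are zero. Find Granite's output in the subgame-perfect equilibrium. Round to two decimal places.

52.50

The follower Vertex best-responds to any q_G: π_V = (166 - 2Q)q_V - 54q_V.
Follower FOC: 112 - 2q_G - 4q_V = 0, so q_V(q_G) = (112 - 2q_G)/4.
Granite substitutes q_V(q_G) into its own profit: π_G = q_G(166 - 2q_G - (112 - 2q_G)/2) - 5q_G = (110 - q_G)q_G - 5q_G.
Leader FOC: 105 - 2q_G = 0, so q_G = 105/2.
Then q_V = (112 - 2·(105/2))/4 = 7/4.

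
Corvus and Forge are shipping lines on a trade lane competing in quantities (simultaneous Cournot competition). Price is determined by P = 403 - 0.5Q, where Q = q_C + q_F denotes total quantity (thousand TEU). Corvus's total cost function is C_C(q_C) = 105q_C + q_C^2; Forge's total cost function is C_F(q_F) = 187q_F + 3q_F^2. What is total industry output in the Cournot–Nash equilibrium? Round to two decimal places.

119.37

Corvus's profit: π_C = (403 - 0.5Q)q_C - (105q_C + q_C²). Setting ∂π_C/∂q_C = 0: 298 - 3q_C - (1/2)(q_F) = 0.
Forge's first-order condition: 216 - 7q_F - (1/2)(q_C) = 0.
Best responses: q_C = (298 - (1/2)q_F)/3, q_F = (216 - (1/2)q_C)/7.
Substituting one into the other gives q_C = 95.3253 and q_F = 1996/83.
Total output Q = 95.3253 + 1996/83 = 119.3735.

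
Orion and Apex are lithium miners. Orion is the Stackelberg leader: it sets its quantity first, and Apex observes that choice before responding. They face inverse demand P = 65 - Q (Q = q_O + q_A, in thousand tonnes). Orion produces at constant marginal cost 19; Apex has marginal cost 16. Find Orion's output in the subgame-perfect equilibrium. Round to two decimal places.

The follower Apex best-responds to any q_O: π_A = (65 - Q)q_A - 16q_A.
Follower FOC: 49 - q_O - 2q_A = 0, so q_A(q_O) = (49 - q_O)/2.
The leader anticipates this reaction. Substituting into P = 65 - Q gives P = 81/2 - (1/2)q_O, so π_O = (81/2 - (1/2)q_O)q_O - 19q_O.
Maximising: ∂π_O/∂q_O = 43/2 - q_O = 0, giving q_O = 43/2.
Then q_A = (49 - 43/2)/2 = 55/4.

21.50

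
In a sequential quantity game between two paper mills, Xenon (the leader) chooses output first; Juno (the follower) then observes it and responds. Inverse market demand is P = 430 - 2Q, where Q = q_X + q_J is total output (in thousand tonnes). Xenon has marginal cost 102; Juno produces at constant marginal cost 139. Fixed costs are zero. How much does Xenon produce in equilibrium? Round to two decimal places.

Solve by backward induction. Given q_X, the follower Juno maximises π_J = (430 - 2q_X - 2q_J)q_J - 139q_J.
Follower FOC: 291 - 2q_X - 4q_J = 0, so q_J(q_X) = (291 - 2q_X)/4.
Xenon substitutes q_J(q_X) into its own profit: π_X = q_X(430 - 2q_X - (291 - 2q_X)/2) - 102q_X = (569/2 - q_X)q_X - 102q_X.
Maximising: ∂π_X/∂q_X = 365/2 - 2q_X = 0, giving q_X = 365/4.
Then q_J = (291 - 2·(365/4))/4 = 217/8.

91.25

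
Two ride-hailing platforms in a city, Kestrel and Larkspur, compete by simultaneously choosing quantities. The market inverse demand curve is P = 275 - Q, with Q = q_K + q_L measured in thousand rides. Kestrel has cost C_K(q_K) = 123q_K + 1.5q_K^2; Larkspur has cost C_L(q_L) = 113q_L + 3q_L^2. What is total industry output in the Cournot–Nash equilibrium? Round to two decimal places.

Kestrel's profit: π_K = (275 - Q)q_K - (123q_K + (3/2)q_K²). Setting ∂π_K/∂q_K = 0: 152 - 5q_K - (q_L) = 0.
Larkspur's profit: π_L = (275 - Q)q_L - (113q_L + 3q_L²). Setting ∂π_L/∂q_L = 0: 162 - 8q_L - (q_K) = 0.
So q_K = (152 - q_L)/5 and q_L = (162 - q_K)/8.
Substituting one into the other gives q_K = 1054/39 and q_L = 658/39.
Total output Q = 1054/39 + 658/39 = 1712/39.

43.90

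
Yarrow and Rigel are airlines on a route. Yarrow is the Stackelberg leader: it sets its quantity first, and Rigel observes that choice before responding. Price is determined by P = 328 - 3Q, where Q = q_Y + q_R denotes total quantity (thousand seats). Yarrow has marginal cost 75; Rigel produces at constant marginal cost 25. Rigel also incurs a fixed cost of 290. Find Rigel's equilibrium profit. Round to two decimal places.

3093.52

The follower Rigel best-responds to any q_Y: π_R = (328 - 3Q)q_R - 25q_R.
Follower FOC: 303 - 3q_Y - 6q_R = 0, so q_R(q_Y) = (303 - 3q_Y)/6.
The leader anticipates this reaction. Substituting into P = 328 - 3Q gives P = 353/2 - (3/2)q_Y, so π_Y = (353/2 - (3/2)q_Y)q_Y - 75q_Y.
The leader's first-order condition 203/2 - 3q_Y = 0 yields q_Y = 203/6.
Then q_R = (303 - 3·(203/6))/6 = 403/12.
Price P = 328 - 3·(809/12) = 503/4.
Rigel's profit: (503/4 - 25)·(403/12) - 290 = 3093.5208.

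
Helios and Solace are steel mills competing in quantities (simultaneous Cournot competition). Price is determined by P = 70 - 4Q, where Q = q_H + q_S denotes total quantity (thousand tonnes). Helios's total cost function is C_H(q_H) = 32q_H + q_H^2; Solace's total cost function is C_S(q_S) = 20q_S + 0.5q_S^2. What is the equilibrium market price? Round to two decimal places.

43.51

Helios's profit: π_H = (70 - 4Q)q_H - (32q_H + q_H²). Setting ∂π_H/∂q_H = 0: 38 - 10q_H - 4(q_S) = 0.
Solace's first-order condition: 50 - 9q_S - 4(q_H) = 0.
So q_H = (38 - 4q_S)/10 and q_S = (50 - 4q_H)/9.
Substituting one into the other gives q_H = 71/37 and q_S = 174/37.
Total output Q = 245/37, so price P = 70 - 4·(245/37) = 1610/37.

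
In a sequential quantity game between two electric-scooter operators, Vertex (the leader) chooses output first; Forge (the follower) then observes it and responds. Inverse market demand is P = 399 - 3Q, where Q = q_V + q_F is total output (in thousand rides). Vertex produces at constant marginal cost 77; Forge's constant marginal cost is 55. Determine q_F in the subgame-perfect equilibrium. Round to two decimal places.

32.33

Solve by backward induction. Given q_V, the follower Forge maximises π_F = (399 - 3q_V - 3q_F)q_F - 55q_F.
Follower FOC: 344 - 3q_V - 6q_F = 0, so q_F(q_V) = (344 - 3q_V)/6.
Vertex substitutes q_F(q_V) into its own profit: π_V = q_V(399 - 3q_V - (344 - 3q_V)/2) - 77q_V = (227 - (3/2)q_V)q_V - 77q_V.
Maximising: ∂π_V/∂q_V = 150 - 3q_V = 0, giving q_V = 50.
Then q_F = (344 - 3·50)/6 = 97/3.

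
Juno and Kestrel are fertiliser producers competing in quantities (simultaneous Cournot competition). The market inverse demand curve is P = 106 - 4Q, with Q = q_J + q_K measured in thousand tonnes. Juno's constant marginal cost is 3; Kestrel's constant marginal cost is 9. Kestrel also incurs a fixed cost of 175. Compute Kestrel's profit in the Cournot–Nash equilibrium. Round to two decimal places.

Juno's profit: π_J = (106 - 4Q)q_J - (3q_J). Setting ∂π_J/∂q_J = 0: 103 - 8q_J - 4(q_K) = 0.
Kestrel's profit: π_K = (106 - 4Q)q_K - (9q_K). Setting ∂π_K/∂q_K = 0: 97 - 8q_K - 4(q_J) = 0.
Rearranging gives the reaction functions q_J = (103 - 4q_K)/8 and q_K = (97 - 4q_J)/8.
Substituting one into the other gives q_J = 109/12 and q_K = 91/12.
Price P = 106 - 4·(50/3) = 118/3.
Kestrel's profit: (118/3 - 9)·(91/12) - 175 = 1981/36.

55.03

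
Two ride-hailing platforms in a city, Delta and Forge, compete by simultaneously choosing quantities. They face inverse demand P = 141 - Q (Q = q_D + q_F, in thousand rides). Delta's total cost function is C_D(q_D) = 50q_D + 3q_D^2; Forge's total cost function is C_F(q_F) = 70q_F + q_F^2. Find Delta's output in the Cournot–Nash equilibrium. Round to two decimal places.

9.45

Delta's profit: π_D = (141 - Q)q_D - (50q_D + 3q_D²). Setting ∂π_D/∂q_D = 0: 91 - 8q_D - (q_F) = 0.
Forge's first-order condition: 71 - 4q_F - (q_D) = 0.
Rearranging gives the reaction functions q_D = (91 - q_F)/8 and q_F = (71 - q_D)/4.
Substituting one into the other gives q_D = 293/31 and q_F = 477/31.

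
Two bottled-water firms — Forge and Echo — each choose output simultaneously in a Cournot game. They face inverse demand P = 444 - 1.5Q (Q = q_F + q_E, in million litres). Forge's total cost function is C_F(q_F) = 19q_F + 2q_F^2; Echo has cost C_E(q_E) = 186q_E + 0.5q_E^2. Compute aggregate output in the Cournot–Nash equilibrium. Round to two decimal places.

96.37

Forge's profit: π_F = (444 - 1.5Q)q_F - (19q_F + 2q_F²). Setting ∂π_F/∂q_F = 0: 425 - 7q_F - (3/2)(q_E) = 0.
Echo's first-order condition: 258 - 4q_E - (3/2)(q_F) = 0.
So q_F = (425 - (3/2)q_E)/7 and q_E = (258 - (3/2)q_F)/4.
Substituting one into the other gives q_F = 50.9903 and q_E = 45.3786.
Total output Q = 50.9903 + 45.3786 = 96.3689.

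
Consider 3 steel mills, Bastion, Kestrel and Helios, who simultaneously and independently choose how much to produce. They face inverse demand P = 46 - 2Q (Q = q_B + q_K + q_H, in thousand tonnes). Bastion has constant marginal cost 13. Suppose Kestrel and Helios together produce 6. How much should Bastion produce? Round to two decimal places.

With rivals' combined output fixed at 6, Bastion's profit is π_B = (46 - 2·6 - 2q_B)q_B - (13q_B) = (34 - 2q_B)q_B - (13q_B).
∂π_B/∂q_B = 21 - 4q_B = 0, so q_B = 21/4.

5.25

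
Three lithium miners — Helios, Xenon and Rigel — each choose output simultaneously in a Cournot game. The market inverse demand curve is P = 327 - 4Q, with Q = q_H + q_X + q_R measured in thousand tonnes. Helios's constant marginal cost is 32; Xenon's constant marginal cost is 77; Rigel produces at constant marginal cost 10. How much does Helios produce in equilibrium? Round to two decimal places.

Helios's profit: π_H = (327 - 4Q)q_H - (32q_H). Setting ∂π_H/∂q_H = 0: 295 - 8q_H - 4(q_X + q_R) = 0.
Xenon's first-order condition: 250 - 8q_X - 4(q_H + q_R) = 0.
Rigel's profit: π_R = (327 - 4Q)q_R - (10q_R). Setting ∂π_R/∂q_R = 0: 317 - 8q_R - 4(q_H + q_X) = 0.
Adding the 3 first-order conditions: 862 − 16Q = 0, so Q = 431/8.
Back-substituting: q_H = (295 − 431/2)/4 = 159/8, q_X = (250 − 431/2)/4 = 69/8, q_R = (317 − 431/2)/4 = 203/8.

19.88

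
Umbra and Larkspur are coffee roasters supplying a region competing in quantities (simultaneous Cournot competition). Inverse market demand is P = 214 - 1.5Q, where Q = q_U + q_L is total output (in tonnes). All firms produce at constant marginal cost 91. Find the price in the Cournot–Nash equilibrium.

132

A representative firm's profit is π_i = q_i(214 - 1.5Q) - 91q_i.
First-order condition (treating rivals' output as given): 123 - 3q_i - (3/2)q_j = 0.
By symmetry each firm produces the same amount; substituting q_j = q_i yields q_i = 123/(9/2) = 82/3.
Total output Q = 164/3, so price P = 214 - (3/2)·(164/3) = 132.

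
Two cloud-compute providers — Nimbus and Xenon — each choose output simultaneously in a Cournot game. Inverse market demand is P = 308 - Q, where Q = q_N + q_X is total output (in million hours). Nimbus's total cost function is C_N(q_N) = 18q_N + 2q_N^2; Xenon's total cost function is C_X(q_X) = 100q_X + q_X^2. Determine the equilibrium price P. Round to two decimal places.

224.96

Nimbus's profit: π_N = (308 - Q)q_N - (18q_N + 2q_N²). Setting ∂π_N/∂q_N = 0: 290 - 6q_N - (q_X) = 0.
Xenon's first-order condition: 208 - 4q_X - (q_N) = 0.
Best responses: q_N = (290 - q_X)/6, q_X = (208 - q_N)/4.
Solving the pair: q_N = 952/23, q_X = 958/23.
Total output Q = 1910/23, so price P = 308 - 1910/23 = 224.9565.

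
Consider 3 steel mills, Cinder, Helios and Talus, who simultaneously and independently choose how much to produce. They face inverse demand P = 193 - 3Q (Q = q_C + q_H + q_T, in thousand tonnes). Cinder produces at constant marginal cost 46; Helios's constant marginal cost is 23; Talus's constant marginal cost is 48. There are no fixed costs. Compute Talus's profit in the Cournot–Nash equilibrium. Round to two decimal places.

Cinder's profit: π_C = (193 - 3Q)q_C - (46q_C). Setting ∂π_C/∂q_C = 0: 147 - 6q_C - 3(q_H + q_T) = 0.
Helios's profit: π_H = (193 - 3Q)q_H - (23q_H). Setting ∂π_H/∂q_H = 0: 170 - 6q_H - 3(q_C + q_T) = 0.
Talus's first-order condition: 145 - 6q_T - 3(q_C + q_H) = 0.
Summing all 3 equations gives 462 − 12Q = 0, hence Q = 77/2.
Back-substituting: q_C = (147 − 231/2)/3 = 21/2, q_H = (170 − 231/2)/3 = 109/6, q_T = (145 − 231/2)/3 = 59/6.
Price P = 193 - 3·(77/2) = 155/2.
Talus's profit: (155/2 - 48)·(59/6) = 290.0833.

290.08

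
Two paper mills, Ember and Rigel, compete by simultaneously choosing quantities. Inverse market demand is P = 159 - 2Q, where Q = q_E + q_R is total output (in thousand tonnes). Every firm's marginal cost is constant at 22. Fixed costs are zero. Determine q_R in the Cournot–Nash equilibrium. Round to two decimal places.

Each firm earns π_i = (159 - 2Q)q_i - 22q_i.
Setting ∂π_i/∂q_i = 0 with rivals' quantities fixed: 137 - 4q_i - 2q_j = 0.
With identical firms every q_j equals q_i, so q_j = q_i and 137 = 6q_i, giving q_i = 137/6.

22.83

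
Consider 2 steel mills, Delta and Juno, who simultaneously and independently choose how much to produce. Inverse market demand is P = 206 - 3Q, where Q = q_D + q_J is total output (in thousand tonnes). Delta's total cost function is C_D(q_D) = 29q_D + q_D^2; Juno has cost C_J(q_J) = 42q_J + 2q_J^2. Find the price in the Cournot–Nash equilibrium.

119

Delta's profit: π_D = (206 - 3Q)q_D - (29q_D + q_D²). Setting ∂π_D/∂q_D = 0: 177 - 8q_D - 3(q_J) = 0.
Juno's profit: π_J = (206 - 3Q)q_J - (42q_J + 2q_J²). Setting ∂π_J/∂q_J = 0: 164 - 10q_J - 3(q_D) = 0.
Best responses: q_D = (177 - 3q_J)/8, q_J = (164 - 3q_D)/10.
Solving the pair: q_D = 18, q_J = 11.
Total output Q = 29, so price P = 206 - 3·29 = 119.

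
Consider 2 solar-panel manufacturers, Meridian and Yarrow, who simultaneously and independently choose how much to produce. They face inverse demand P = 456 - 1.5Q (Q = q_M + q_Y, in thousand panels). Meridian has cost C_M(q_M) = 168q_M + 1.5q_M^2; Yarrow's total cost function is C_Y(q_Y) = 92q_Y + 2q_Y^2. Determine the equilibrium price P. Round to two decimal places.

334.42

Meridian's profit: π_M = (456 - 1.5Q)q_M - (168q_M + (3/2)q_M²). Setting ∂π_M/∂q_M = 0: 288 - 6q_M - (3/2)(q_Y) = 0.
Yarrow's profit: π_Y = (456 - 1.5Q)q_Y - (92q_Y + 2q_Y²). Setting ∂π_Y/∂q_Y = 0: 364 - 7q_Y - (3/2)(q_M) = 0.
So q_M = (288 - (3/2)q_Y)/6 and q_Y = (364 - (3/2)q_M)/7.
Solving the pair: q_M = 1960/53, q_Y = 44.0755.
Total output Q = 81.0566, so price P = 456 - (3/2)·81.0566 = 334.4151.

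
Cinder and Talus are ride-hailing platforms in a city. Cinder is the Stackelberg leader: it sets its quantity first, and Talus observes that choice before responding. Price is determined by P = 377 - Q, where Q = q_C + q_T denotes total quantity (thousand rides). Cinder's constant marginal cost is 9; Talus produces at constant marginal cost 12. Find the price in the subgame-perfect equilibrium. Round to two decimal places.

101.75

Solve by backward induction. Given q_C, the follower Talus maximises π_T = (377 - q_C - q_T)q_T - 12q_T.
∂π_T/∂q_T = 365 - q_C - 2q_T = 0 gives the reaction function q_T = (365 - q_C)/2.
The leader anticipates this reaction. Substituting into P = 377 - Q gives P = 389/2 - (1/2)q_C, so π_C = (389/2 - (1/2)q_C)q_C - 9q_C.
The leader's first-order condition 371/2 - q_C = 0 yields q_C = 371/2.
Then q_T = (365 - 371/2)/2 = 359/4.
Total output Q = 1101/4, so price P = 377 - 1101/4 = 407/4.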